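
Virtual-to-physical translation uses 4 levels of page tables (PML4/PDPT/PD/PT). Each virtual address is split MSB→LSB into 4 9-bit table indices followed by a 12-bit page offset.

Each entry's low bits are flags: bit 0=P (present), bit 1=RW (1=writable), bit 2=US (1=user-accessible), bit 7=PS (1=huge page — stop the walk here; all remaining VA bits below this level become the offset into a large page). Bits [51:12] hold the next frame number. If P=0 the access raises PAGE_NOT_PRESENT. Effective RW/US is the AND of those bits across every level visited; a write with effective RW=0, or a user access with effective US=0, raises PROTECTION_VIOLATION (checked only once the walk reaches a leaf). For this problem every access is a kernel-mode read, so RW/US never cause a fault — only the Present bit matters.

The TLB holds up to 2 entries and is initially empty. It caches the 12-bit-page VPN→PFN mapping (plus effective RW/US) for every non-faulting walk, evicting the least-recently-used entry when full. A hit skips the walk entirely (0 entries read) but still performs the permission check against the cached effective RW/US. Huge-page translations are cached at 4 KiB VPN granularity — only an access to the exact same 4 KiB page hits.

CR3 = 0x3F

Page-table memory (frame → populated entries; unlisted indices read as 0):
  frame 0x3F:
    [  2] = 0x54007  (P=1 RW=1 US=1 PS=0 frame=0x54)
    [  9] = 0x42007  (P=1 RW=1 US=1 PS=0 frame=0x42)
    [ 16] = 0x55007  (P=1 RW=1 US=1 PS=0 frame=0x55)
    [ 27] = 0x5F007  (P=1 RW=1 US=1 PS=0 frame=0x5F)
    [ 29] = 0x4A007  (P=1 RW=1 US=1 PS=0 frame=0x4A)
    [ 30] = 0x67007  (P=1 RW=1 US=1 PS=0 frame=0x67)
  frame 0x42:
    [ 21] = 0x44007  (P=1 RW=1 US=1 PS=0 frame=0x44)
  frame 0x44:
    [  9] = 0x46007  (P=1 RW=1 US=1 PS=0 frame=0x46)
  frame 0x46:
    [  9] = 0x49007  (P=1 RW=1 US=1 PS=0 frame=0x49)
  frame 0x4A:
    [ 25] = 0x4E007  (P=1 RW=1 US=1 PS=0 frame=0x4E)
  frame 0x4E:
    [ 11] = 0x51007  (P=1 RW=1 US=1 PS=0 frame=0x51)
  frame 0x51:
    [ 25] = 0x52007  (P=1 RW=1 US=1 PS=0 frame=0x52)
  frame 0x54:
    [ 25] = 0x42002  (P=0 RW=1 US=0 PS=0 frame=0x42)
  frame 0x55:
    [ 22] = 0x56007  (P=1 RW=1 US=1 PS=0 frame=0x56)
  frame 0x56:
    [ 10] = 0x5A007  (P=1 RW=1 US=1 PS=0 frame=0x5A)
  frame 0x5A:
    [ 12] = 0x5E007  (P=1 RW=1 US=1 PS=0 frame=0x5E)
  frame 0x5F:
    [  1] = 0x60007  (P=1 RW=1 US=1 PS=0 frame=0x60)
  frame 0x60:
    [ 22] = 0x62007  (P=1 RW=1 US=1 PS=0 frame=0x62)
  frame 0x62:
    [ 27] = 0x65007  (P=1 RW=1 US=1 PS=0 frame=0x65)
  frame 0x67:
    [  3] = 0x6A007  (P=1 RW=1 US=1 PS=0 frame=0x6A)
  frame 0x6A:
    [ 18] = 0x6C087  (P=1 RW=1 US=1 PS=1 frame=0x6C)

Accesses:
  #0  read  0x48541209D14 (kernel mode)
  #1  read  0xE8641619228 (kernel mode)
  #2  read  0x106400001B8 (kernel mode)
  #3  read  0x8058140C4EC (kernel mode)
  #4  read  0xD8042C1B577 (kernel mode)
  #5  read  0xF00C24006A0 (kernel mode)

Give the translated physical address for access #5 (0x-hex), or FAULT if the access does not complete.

Trace:
#0 VA=0x48541209D14 (r,kernel):
  L0 @0x3F[9] → 0x42007  P=1,RW=1,US=1,PS=0
  L1 @0x42[21] → 0x44007  P=1,RW=1,US=1,PS=0
  L2 @0x44[9] → 0x46007  P=1,RW=1,US=1,PS=0
  L3 @0x46[9] → 0x49007  P=1,RW=1,US=1,PS=0
  ⇒ phys 0x49D14  [4 reads]
#1 VA=0xE8641619228 (r,kernel):
  L0 @0x3F[29] → 0x4A007  P=1,RW=1,US=1,PS=0
  L1 @0x4A[25] → 0x4E007  P=1,RW=1,US=1,PS=0
  L2 @0x4E[11] → 0x51007  P=1,RW=1,US=1,PS=0
  L3 @0x51[25] → 0x52007  P=1,RW=1,US=1,PS=0
  ⇒ phys 0x52228  [4 reads]
#2 VA=0x106400001B8 (r,kernel):
  L0 @0x3F[2] → 0x54007  P=1,RW=1,US=1,PS=0
  L1 @0x54[25] → 0x42002  P=0,RW=1,US=0,PS=0
  ✗ PAGE_NOT_PRESENT  [2 reads]
#3 VA=0x8058140C4EC (r,kernel):
  L0 @0x3F[16] → 0x55007  P=1,RW=1,US=1,PS=0
  L1 @0x55[22] → 0x56007  P=1,RW=1,US=1,PS=0
  L2 @0x56[10] → 0x5A007  P=1,RW=1,US=1,PS=0
  L3 @0x5A[12] → 0x5E007  P=1,RW=1,US=1,PS=0
  ⇒ phys 0x5E4EC  [4 reads]
#4 VA=0xD8042C1B577 (r,kernel):
  L0 @0x3F[27] → 0x5F007  P=1,RW=1,US=1,PS=0
  L1 @0x5F[1] → 0x60007  P=1,RW=1,US=1,PS=0
  L2 @0x60[22] → 0x62007  P=1,RW=1,US=1,PS=0
  L3 @0x62[27] → 0x65007  P=1,RW=1,US=1,PS=0
  ⇒ phys 0x65577  [4 reads]
#5 VA=0xF00C24006A0 (r,kernel):
  L0 @0x3F[30] → 0x67007  P=1,RW=1,US=1,PS=0
  L1 @0x67[3] → 0x6A007  P=1,RW=1,US=1,PS=0
  L2 @0x6A[18] → 0x6C087  P=1,RW=1,US=1,PS=1
  ⇒ phys 0x6C6A0 (huge @L2)  [3 reads]

Access #5 PA: 0x6C6A0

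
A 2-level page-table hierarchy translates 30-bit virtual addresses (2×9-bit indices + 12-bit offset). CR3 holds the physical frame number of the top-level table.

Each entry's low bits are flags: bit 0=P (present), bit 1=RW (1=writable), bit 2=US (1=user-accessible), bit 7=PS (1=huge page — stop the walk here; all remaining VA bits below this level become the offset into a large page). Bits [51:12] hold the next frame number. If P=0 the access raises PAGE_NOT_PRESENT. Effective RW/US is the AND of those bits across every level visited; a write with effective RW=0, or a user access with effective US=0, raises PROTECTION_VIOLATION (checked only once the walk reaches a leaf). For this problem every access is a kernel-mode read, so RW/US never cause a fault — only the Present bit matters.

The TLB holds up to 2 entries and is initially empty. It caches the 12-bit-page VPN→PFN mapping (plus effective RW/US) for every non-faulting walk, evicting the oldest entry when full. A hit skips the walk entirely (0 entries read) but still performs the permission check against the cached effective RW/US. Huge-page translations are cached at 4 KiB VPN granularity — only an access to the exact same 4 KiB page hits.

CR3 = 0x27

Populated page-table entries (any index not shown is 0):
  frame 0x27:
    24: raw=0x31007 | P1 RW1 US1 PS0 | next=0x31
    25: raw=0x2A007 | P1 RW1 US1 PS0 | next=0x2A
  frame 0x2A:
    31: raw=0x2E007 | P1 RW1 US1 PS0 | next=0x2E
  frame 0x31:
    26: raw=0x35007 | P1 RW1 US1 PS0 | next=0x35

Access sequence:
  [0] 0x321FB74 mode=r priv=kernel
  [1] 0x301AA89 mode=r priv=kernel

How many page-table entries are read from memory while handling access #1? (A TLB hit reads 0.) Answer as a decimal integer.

Walk each access:
#0 VA=0x321FB74 (r,kernel):
  [0] read 0x27 idx=25: raw=0x2A007 flags P=1 W=1 U=1 S=0
  [1] read 0x2A idx=31: raw=0x2E007 flags P=1 W=1 U=1 S=0
  ✓ 0x2EB74  — 2 lookups
#1 VA=0x301AA89 (r,kernel):
  [0] read 0x27 idx=24: raw=0x31007 flags P=1 W=1 U=1 S=0
  [1] read 0x31 idx=26: raw=0x35007 flags P=1 W=1 U=1 S=0
  ✓ 0x35A89  — 2 lookups

Entries read for #1: 2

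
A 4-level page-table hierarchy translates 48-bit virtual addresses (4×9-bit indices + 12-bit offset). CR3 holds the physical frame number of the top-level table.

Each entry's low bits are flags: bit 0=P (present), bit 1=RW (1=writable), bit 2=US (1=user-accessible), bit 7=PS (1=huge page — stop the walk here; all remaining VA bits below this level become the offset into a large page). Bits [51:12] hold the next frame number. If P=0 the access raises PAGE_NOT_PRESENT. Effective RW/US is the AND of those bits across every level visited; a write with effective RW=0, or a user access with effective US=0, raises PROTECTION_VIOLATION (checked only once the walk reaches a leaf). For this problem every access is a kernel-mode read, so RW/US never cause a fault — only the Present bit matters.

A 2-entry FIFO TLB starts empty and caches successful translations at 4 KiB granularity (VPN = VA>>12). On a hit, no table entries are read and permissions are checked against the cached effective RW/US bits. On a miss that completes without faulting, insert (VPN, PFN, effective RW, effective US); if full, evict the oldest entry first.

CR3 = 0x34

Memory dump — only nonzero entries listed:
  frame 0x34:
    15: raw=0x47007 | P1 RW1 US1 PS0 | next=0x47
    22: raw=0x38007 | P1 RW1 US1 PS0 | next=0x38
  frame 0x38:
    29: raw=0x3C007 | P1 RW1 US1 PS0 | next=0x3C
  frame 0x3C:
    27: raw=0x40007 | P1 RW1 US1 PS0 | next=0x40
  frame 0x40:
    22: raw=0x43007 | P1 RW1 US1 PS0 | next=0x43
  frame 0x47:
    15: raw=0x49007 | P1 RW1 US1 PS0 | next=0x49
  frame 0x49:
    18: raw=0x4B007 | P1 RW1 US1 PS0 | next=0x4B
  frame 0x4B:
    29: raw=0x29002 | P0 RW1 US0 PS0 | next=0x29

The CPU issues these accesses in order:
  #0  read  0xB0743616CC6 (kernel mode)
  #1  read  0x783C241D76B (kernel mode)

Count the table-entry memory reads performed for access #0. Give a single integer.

Trace:
#0 VA=0xB0743616CC6 (r,kernel):
  lvl0: tbl 0x34, slot 22 ⇒ 0x38007 (P1/RW1/US1/PS0)
  lvl1: tbl 0x38, slot 29 ⇒ 0x3C007 (P1/RW1/US1/PS0)
  lvl2: tbl 0x3C, slot 27 ⇒ 0x40007 (P1/RW1/US1/PS0)
  lvl3: tbl 0x40, slot 22 ⇒ 0x43007 (P1/RW1/US1/PS0)
  → PA=0x43CC6  (4 entries read)
#1 VA=0x783C241D76B (r,kernel):
  lvl0: tbl 0x34, slot 15 ⇒ 0x47007 (P1/RW1/US1/PS0)
  lvl1: tbl 0x47, slot 15 ⇒ 0x49007 (P1/RW1/US1/PS0)
  lvl2: tbl 0x49, slot 18 ⇒ 0x4B007 (P1/RW1/US1/PS0)
  lvl3: tbl 0x4B, slot 29 ⇒ 0x29002 (P0/RW1/US0/PS0)
  → PAGE_NOT_PRESENT  (4 entries read)

Entries read for #0: 4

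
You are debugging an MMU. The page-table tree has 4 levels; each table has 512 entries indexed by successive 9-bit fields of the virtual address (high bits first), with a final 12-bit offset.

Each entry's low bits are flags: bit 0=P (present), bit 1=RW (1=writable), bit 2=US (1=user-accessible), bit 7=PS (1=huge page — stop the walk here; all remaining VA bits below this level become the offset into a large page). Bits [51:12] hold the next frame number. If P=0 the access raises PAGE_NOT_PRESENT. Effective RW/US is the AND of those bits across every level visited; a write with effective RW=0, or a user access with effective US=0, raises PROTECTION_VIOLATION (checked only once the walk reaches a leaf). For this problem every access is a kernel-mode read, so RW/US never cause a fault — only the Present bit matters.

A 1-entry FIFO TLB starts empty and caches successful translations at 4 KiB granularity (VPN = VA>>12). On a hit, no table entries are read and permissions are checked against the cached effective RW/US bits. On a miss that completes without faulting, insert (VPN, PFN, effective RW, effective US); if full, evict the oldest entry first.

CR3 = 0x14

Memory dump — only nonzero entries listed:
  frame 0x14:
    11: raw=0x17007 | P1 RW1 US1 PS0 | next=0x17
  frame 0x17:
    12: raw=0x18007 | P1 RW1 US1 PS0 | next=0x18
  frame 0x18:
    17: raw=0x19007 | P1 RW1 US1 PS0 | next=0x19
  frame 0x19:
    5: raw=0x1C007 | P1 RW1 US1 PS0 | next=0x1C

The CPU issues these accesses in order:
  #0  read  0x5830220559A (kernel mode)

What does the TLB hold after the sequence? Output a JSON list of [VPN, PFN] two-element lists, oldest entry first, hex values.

Trace:
#0 VA=0x5830220559A (r,kernel):
  [0] read 0x14 idx=11: raw=0x17007 flags P=1 W=1 U=1 S=0
  [1] read 0x17 idx=12: raw=0x18007 flags P=1 W=1 U=1 S=0
  [2] read 0x18 idx=17: raw=0x19007 flags P=1 W=1 U=1 S=0
  [3] read 0x19 idx=5: raw=0x1C007 flags P=1 W=1 U=1 S=0
  → PA=0x1C59A  (4 entries read)

TLB: [["0x58302205", "0x1C"]]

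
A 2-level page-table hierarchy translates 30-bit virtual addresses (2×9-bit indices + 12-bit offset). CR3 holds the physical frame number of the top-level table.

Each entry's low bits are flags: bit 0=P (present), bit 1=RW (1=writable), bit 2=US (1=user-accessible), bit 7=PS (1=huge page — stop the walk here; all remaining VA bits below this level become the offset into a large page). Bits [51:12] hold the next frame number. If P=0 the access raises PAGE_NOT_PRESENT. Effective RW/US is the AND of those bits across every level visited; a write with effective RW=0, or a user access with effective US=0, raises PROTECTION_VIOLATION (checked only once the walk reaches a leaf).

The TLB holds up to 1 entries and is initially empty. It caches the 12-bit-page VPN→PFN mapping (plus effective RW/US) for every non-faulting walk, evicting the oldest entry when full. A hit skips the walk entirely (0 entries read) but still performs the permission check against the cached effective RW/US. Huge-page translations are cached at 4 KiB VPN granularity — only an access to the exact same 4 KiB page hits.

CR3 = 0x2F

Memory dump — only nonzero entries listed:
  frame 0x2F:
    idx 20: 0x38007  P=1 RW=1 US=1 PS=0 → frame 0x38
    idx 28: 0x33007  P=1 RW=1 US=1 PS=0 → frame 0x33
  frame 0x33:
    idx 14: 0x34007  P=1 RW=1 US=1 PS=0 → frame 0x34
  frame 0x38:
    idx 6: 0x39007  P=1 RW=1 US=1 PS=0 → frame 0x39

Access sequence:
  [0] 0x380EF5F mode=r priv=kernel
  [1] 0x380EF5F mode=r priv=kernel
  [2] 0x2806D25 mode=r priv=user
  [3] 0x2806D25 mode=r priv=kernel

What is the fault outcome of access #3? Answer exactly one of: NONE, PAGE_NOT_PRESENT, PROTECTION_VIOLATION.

Walk each access:
#0 VA=0x380EF5F (r,kernel):
  L0: frame=0x2F idx=28 entry=0x33007 [P=1 RW=1 US=1 PS=0]
  L1: frame=0x33 idx=14 entry=0x34007 [P=1 RW=1 US=1 PS=0]
  ✓ 0x34F5F  — 2 lookups
#1 VA=0x380EF5F (r,kernel):
  TLB hit vpn=0x380E → PA=0x34F5F
#2 VA=0x2806D25 (r,user):
  L0: frame=0x2F idx=20 entry=0x38007 [P=1 RW=1 US=1 PS=0]
  L1: frame=0x38 idx=6 entry=0x39007 [P=1 RW=1 US=1 PS=0]
  ✓ 0x39D25  — 2 lookups
#3 VA=0x2806D25 (r,kernel):
  TLB hit vpn=0x2806 → PA=0x39D25

Access #3 fault: NONE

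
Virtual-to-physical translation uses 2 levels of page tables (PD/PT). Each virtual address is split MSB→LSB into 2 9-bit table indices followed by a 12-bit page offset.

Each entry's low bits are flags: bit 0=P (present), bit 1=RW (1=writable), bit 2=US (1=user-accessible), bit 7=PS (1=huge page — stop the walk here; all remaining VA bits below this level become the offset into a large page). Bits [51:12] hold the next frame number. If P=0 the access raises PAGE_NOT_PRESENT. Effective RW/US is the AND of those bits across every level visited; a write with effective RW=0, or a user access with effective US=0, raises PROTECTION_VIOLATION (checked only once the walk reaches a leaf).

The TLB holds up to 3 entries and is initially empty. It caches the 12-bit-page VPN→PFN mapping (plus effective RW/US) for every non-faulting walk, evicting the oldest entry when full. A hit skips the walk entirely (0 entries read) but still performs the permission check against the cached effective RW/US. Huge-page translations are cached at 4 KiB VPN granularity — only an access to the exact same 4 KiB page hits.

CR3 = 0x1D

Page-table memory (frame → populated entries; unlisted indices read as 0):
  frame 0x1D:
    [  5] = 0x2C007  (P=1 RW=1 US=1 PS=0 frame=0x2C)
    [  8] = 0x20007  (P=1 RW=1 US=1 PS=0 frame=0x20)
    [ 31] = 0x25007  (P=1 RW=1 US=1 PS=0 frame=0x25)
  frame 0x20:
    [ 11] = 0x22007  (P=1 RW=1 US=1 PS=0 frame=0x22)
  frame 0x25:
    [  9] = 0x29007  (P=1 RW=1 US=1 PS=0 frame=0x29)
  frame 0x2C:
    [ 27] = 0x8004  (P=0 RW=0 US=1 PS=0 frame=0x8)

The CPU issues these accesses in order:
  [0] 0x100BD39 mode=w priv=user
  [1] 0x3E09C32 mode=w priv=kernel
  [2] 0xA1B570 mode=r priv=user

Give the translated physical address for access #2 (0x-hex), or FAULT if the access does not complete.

Per-access translation:
#0 VA=0x100BD39 (w,user):
  L0 @0x1D[8] → 0x20007  P=1,RW=1,US=1,PS=0
  L1 @0x20[11] → 0x22007  P=1,RW=1,US=1,PS=0
  ⇒ phys 0x22D39  [2 reads]
#1 VA=0x3E09C32 (w,kernel):
  L0 @0x1D[31] → 0x25007  P=1,RW=1,US=1,PS=0
  L1 @0x25[9] → 0x29007  P=1,RW=1,US=1,PS=0
  ⇒ phys 0x29C32  [2 reads]
#2 VA=0xA1B570 (r,user):
  L0 @0x1D[5] → 0x2C007  P=1,RW=1,US=1,PS=0
  L1 @0x2C[27] → 0x8004  P=0,RW=0,US=1,PS=0
  → PAGE_NOT_PRESENT  (2 entries read)

Access #2 PA: FAULT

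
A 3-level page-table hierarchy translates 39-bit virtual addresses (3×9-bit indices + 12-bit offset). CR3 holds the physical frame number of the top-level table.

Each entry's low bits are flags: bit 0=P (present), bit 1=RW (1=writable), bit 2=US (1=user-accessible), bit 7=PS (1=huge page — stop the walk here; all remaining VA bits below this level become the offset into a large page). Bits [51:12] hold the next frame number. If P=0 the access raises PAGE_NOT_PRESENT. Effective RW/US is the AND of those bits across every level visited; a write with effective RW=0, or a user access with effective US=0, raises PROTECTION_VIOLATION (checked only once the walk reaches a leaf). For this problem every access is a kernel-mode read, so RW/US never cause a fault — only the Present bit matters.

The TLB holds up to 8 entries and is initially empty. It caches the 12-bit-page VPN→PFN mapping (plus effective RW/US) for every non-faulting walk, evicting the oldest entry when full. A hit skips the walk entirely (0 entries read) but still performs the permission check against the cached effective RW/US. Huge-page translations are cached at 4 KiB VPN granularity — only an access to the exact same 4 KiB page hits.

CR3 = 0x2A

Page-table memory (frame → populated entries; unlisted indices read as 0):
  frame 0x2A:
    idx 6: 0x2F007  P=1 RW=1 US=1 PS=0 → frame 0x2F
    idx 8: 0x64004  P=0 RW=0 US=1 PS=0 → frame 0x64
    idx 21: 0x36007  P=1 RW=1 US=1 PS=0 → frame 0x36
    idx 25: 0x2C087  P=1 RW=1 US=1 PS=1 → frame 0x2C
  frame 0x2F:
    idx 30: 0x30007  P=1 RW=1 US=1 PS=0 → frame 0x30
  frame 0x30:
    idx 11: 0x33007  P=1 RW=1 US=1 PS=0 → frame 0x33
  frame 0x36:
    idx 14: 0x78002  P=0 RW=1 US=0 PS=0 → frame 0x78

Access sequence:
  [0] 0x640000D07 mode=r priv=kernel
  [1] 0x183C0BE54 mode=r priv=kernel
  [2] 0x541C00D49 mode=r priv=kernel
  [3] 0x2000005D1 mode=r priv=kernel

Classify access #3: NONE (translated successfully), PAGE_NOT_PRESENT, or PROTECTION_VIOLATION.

Trace:
#0 VA=0x640000D07 (r,kernel):
  L0 @0x2A[25] → 0x2C087  P=1,RW=1,US=1,PS=1
  ⇒ phys 0x2CD07 (huge @L0)  [1 reads]
#1 VA=0x183C0BE54 (r,kernel):
  L0 @0x2A[6] → 0x2F007  P=1,RW=1,US=1,PS=0
  L1 @0x2F[30] → 0x30007  P=1,RW=1,US=1,PS=0
  L2 @0x30[11] → 0x33007  P=1,RW=1,US=1,PS=0
  ⇒ phys 0x33E54  [3 reads]
#2 VA=0x541C00D49 (r,kernel):
  L0 @0x2A[21] → 0x36007  P=1,RW=1,US=1,PS=0
  L1 @0x36[14] → 0x78002  P=0,RW=1,US=0,PS=0
  ⇒ fault: PAGE_NOT_PRESENT  — 2 lookups
#3 VA=0x2000005D1 (r,kernel):
  L0 @0x2A[8] → 0x64004  P=0,RW=0,US=1,PS=0
  ⇒ fault: PAGE_NOT_PRESENT  — 1 lookups

Access #3 fault: PAGE_NOT_PRESENT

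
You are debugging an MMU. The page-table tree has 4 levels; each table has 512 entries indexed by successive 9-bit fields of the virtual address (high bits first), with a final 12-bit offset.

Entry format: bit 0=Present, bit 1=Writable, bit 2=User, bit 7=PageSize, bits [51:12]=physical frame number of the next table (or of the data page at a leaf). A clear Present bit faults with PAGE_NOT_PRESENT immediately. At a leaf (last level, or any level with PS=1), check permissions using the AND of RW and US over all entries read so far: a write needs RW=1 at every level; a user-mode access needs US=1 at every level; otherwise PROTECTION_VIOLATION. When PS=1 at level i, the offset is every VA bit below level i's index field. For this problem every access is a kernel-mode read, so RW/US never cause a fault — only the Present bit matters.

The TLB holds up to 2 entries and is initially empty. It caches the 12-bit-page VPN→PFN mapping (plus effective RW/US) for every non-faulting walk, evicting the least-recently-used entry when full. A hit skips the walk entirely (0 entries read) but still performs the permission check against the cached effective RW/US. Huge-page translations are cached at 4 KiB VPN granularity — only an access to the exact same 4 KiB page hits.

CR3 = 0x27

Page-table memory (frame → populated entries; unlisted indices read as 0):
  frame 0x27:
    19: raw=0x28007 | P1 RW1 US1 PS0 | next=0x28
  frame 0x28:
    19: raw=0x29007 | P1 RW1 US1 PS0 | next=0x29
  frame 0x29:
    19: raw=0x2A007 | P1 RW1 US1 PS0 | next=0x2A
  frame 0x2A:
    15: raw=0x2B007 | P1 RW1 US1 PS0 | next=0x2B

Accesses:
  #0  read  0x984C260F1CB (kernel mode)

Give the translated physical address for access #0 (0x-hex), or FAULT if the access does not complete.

Trace:
#0 VA=0x984C260F1CB (r,kernel):
  [0] read 0x27 idx=19: raw=0x28007 flags P=1 W=1 U=1 S=0
  [1] read 0x28 idx=19: raw=0x29007 flags P=1 W=1 U=1 S=0
  [2] read 0x29 idx=19: raw=0x2A007 flags P=1 W=1 U=1 S=0
  [3] read 0x2A idx=15: raw=0x2B007 flags P=1 W=1 U=1 S=0
  → PA=0x2B1CB  (4 entries read)

Access #0 PA: 0x2B1CB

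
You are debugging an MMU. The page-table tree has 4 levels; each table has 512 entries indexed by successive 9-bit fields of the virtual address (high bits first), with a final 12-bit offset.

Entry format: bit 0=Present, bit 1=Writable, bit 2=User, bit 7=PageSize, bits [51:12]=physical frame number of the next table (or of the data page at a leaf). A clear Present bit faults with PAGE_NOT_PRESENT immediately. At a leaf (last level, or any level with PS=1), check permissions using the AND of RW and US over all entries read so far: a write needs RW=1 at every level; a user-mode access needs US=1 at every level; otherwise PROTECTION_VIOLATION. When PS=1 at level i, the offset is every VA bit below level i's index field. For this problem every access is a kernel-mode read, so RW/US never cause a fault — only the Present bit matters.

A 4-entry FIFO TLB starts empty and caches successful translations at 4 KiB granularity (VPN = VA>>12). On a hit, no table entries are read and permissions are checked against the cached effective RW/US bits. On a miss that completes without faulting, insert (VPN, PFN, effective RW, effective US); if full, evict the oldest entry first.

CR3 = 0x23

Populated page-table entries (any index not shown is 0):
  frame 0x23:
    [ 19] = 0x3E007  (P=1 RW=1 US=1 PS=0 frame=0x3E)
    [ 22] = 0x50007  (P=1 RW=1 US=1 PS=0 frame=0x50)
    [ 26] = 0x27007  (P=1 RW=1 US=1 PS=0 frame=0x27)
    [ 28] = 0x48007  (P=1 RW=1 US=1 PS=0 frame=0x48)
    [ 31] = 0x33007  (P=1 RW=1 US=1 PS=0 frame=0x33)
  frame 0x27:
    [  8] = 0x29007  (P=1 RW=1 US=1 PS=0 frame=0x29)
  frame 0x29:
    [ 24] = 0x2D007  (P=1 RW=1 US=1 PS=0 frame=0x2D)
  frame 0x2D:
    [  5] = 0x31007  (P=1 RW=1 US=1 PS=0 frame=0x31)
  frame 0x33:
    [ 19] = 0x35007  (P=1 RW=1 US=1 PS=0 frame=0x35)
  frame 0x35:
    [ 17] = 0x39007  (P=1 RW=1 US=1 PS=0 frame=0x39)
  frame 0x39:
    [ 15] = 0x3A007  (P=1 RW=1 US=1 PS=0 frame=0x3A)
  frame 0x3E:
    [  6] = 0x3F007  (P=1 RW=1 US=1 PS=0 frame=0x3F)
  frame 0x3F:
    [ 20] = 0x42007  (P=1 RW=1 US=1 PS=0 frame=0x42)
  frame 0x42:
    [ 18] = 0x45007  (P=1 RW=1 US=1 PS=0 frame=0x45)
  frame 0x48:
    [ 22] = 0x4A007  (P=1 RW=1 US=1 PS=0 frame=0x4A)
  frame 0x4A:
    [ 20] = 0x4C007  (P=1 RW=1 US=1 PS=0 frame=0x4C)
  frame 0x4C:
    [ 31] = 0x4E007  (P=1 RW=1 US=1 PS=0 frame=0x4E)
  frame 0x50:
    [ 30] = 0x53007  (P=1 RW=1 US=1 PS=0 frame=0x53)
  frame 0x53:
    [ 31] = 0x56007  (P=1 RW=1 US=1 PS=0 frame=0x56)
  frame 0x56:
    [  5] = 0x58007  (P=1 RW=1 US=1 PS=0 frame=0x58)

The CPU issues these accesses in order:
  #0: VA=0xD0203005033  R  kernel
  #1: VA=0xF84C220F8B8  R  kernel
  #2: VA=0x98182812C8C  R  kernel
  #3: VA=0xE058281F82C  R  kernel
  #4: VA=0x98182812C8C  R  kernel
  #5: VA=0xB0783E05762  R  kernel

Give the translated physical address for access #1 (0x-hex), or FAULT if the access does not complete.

Trace:
#0 VA=0xD0203005033 (r,kernel):
  [0] read 0x23 idx=26: raw=0x27007 flags P=1 W=1 U=1 S=0
  [1] read 0x27 idx=8: raw=0x29007 flags P=1 W=1 U=1 S=0
  [2] read 0x29 idx=24: raw=0x2D007 flags P=1 W=1 U=1 S=0
  [3] read 0x2D idx=5: raw=0x31007 flags P=1 W=1 U=1 S=0
  → PA=0x31033  (4 entries read)
#1 VA=0xF84C220F8B8 (r,kernel):
  [0] read 0x23 idx=31: raw=0x33007 flags P=1 W=1 U=1 S=0
  [1] read 0x33 idx=19: raw=0x35007 flags P=1 W=1 U=1 S=0
  [2] read 0x35 idx=17: raw=0x39007 flags P=1 W=1 U=1 S=0
  [3] read 0x39 idx=15: raw=0x3A007 flags P=1 W=1 U=1 S=0
  → PA=0x3A8B8  (4 entries read)
#2 VA=0x98182812C8C (r,kernel):
  [0] read 0x23 idx=19: raw=0x3E007 flags P=1 W=1 U=1 S=0
  [1] read 0x3E idx=6: raw=0x3F007 flags P=1 W=1 U=1 S=0
  [2] read 0x3F idx=20: raw=0x42007 flags P=1 W=1 U=1 S=0
  [3] read 0x42 idx=18: raw=0x45007 flags P=1 W=1 U=1 S=0
  → PA=0x45C8C  (4 entries read)
#3 VA=0xE058281F82C (r,kernel):
  [0] read 0x23 idx=28: raw=0x48007 flags P=1 W=1 U=1 S=0
  [1] read 0x48 idx=22: raw=0x4A007 flags P=1 W=1 U=1 S=0
  [2] read 0x4A idx=20: raw=0x4C007 flags P=1 W=1 U=1 S=0
  [3] read 0x4C idx=31: raw=0x4E007 flags P=1 W=1 U=1 S=0
  → PA=0x4E82C  (4 entries read)
#4 VA=0x98182812C8C (r,kernel):
  TLB hit vpn=0x98182812 → PA=0x45C8C
#5 VA=0xB0783E05762 (r,kernel):
  [0] read 0x23 idx=22: raw=0x50007 flags P=1 W=1 U=1 S=0
  [1] read 0x50 idx=30: raw=0x53007 flags P=1 W=1 U=1 S=0
  [2] read 0x53 idx=31: raw=0x56007 flags P=1 W=1 U=1 S=0
  [3] read 0x56 idx=5: raw=0x58007 flags P=1 W=1 U=1 S=0
  → PA=0x58762  (4 entries read)

Access #1 PA: 0x3A8B8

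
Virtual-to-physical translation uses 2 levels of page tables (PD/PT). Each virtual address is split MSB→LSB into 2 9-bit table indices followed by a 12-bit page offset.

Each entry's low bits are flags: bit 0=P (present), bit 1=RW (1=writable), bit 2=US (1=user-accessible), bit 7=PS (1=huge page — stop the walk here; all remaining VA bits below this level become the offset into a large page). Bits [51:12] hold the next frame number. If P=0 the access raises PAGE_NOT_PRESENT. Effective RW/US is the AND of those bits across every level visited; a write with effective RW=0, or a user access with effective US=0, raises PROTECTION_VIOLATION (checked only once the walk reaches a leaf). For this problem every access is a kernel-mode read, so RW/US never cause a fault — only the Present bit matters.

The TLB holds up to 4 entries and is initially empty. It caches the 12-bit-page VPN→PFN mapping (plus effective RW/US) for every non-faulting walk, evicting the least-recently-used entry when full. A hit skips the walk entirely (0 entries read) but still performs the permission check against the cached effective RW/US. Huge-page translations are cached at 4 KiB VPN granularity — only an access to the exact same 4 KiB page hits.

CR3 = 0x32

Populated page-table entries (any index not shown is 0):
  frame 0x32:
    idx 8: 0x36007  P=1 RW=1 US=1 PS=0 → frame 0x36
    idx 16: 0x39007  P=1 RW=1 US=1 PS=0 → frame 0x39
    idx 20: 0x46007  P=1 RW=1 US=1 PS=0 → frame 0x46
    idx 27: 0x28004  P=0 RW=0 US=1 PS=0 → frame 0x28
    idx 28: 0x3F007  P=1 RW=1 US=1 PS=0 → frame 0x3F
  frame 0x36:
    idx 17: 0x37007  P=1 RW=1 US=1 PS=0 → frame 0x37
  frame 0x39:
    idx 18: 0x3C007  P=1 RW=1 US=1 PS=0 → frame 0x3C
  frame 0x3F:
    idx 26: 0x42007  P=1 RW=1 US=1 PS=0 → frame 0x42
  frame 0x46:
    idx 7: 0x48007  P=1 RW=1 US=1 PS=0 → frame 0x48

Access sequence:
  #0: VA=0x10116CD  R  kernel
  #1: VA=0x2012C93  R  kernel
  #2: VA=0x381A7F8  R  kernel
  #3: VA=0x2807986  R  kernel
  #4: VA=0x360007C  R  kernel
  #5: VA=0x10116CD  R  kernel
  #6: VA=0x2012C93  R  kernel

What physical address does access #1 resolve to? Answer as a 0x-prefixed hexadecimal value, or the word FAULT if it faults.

Walk each access:
#0 VA=0x10116CD (r,kernel):
  [0] read 0x32 idx=8: raw=0x36007 flags P=1 W=1 U=1 S=0
  [1] read 0x36 idx=17: raw=0x37007 flags P=1 W=1 U=1 S=0
  ⇒ phys 0x376CD  [2 reads]
#1 VA=0x2012C93 (r,kernel):
  [0] read 0x32 idx=16: raw=0x39007 flags P=1 W=1 U=1 S=0
  [1] read 0x39 idx=18: raw=0x3C007 flags P=1 W=1 U=1 S=0
  ⇒ phys 0x3CC93  [2 reads]
#2 VA=0x381A7F8 (r,kernel):
  [0] read 0x32 idx=28: raw=0x3F007 flags P=1 W=1 U=1 S=0
  [1] read 0x3F idx=26: raw=0x42007 flags P=1 W=1 U=1 S=0
  ⇒ phys 0x427F8  [2 reads]
#3 VA=0x2807986 (r,kernel):
  [0] read 0x32 idx=20: raw=0x46007 flags P=1 W=1 U=1 S=0
  [1] read 0x46 idx=7: raw=0x48007 flags P=1 W=1 U=1 S=0
  ⇒ phys 0x48986  [2 reads]
#4 VA=0x360007C (r,kernel):
  [0] read 0x32 idx=27: raw=0x28004 flags P=0 W=0 U=1 S=0
  ✗ PAGE_NOT_PRESENT  [1 reads]
#5 VA=0x10116CD (r,kernel):
  TLB hit vpn=0x1011 → PA=0x376CD
#6 VA=0x2012C93 (r,kernel):
  TLB hit vpn=0x2012 → PA=0x3CC93

Access #1 PA: 0x3CC93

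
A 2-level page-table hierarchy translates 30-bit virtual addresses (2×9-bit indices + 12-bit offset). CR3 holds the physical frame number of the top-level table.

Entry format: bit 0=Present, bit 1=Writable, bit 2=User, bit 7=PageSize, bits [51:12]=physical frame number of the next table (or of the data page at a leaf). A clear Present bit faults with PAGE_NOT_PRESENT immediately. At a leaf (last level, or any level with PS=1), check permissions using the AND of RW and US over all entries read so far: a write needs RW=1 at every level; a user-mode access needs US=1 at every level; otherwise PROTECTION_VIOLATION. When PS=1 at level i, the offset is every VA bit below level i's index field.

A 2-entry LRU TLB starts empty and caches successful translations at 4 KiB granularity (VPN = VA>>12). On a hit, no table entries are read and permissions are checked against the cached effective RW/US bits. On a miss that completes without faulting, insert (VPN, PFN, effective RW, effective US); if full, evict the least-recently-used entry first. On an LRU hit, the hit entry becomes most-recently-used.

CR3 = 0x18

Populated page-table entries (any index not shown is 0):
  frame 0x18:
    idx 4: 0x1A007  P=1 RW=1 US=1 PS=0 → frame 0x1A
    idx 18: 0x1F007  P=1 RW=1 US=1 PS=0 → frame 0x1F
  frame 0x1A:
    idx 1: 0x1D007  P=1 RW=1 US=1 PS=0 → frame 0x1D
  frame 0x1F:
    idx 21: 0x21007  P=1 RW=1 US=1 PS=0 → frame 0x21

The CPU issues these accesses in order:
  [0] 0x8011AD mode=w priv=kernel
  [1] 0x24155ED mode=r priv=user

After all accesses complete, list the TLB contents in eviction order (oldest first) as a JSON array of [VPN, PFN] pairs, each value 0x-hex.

Per-access translation:
#0 VA=0x8011AD (w,kernel):
  L0: frame=0x18 idx=4 entry=0x1A007 [P=1 RW=1 US=1 PS=0]
  L1: frame=0x1A idx=1 entry=0x1D007 [P=1 RW=1 US=1 PS=0]
  ✓ 0x1D1AD  — 2 lookups
#1 VA=0x24155ED (r,user):
  L0: frame=0x18 idx=18 entry=0x1F007 [P=1 RW=1 US=1 PS=0]
  L1: frame=0x1F idx=21 entry=0x21007 [P=1 RW=1 US=1 PS=0]
  ✓ 0x215ED  — 2 lookups

TLB: [["0x801", "0x1D"], ["0x2415", "0x21"]]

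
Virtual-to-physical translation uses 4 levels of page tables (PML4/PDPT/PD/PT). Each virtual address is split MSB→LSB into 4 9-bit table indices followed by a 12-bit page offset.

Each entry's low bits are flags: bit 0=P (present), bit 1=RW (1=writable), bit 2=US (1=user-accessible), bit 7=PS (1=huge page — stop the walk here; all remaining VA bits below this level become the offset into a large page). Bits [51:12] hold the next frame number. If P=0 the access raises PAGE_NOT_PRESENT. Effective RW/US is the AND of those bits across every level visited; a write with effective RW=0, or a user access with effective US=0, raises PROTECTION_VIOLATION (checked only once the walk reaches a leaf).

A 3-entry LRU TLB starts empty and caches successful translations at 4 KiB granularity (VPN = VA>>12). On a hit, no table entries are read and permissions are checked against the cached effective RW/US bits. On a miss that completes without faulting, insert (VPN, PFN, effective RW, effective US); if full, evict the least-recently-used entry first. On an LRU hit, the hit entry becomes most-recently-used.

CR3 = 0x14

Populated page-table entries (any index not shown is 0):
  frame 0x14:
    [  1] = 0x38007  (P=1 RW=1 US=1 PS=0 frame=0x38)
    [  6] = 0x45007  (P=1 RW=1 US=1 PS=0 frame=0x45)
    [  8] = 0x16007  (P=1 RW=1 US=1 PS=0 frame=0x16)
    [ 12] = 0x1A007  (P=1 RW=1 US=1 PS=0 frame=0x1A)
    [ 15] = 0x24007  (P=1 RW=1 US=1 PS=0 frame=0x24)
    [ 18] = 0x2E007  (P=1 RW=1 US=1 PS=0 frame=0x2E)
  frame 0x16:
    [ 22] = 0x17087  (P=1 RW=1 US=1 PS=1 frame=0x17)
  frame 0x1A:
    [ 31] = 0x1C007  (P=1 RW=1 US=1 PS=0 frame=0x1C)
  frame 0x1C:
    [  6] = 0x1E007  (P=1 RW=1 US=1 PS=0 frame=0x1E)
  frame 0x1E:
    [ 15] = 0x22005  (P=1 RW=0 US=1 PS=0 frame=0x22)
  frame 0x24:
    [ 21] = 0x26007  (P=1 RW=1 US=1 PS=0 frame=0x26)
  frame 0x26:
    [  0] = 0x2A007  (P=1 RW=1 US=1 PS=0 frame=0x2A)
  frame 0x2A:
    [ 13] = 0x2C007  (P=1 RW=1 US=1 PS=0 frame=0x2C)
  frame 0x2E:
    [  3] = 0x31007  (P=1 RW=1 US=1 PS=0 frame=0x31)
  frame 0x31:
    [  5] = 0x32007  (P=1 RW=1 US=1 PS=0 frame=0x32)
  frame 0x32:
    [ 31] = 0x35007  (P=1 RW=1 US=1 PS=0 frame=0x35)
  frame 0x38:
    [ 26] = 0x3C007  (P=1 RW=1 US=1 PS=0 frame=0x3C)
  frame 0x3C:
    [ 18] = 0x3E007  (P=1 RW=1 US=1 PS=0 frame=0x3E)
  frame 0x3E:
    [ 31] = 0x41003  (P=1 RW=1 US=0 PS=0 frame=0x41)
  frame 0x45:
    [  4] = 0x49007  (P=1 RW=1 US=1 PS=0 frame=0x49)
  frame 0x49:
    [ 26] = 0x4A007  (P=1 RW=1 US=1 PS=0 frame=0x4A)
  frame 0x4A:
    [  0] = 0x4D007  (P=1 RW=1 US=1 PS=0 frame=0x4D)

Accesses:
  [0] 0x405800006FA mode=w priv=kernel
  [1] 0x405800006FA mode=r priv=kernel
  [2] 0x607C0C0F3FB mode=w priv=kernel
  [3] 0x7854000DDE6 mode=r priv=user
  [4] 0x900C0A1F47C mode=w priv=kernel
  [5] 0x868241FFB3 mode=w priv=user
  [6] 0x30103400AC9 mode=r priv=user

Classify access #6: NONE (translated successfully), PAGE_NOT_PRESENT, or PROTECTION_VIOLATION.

Per-access translation:
#0 VA=0x405800006FA (w,kernel):
  lvl0: tbl 0x14, slot 8 ⇒ 0x16007 (P1/RW1/US1/PS0)
  lvl1: tbl 0x16, slot 22 ⇒ 0x17087 (P1/RW1/US1/PS1)
  ⇒ phys 0x176FA (huge @L1)  [2 reads]
#1 VA=0x405800006FA (r,kernel):
  TLB hit vpn=0x40580000 → PA=0x176FA
#2 VA=0x607C0C0F3FB (w,kernel):
  lvl0: tbl 0x14, slot 12 ⇒ 0x1A007 (P1/RW1/US1/PS0)
  lvl1: tbl 0x1A, slot 31 ⇒ 0x1C007 (P1/RW1/US1/PS0)
  lvl2: tbl 0x1C, slot 6 ⇒ 0x1E007 (P1/RW1/US1/PS0)
  lvl3: tbl 0x1E, slot 15 ⇒ 0x22005 (P1/RW0/US1/PS0)
  ⇒ fault: PROTECTION_VIOLATION  — 4 lookups
#3 VA=0x7854000DDE6 (r,user):
  lvl0: tbl 0x14, slot 15 ⇒ 0x24007 (P1/RW1/US1/PS0)
  lvl1: tbl 0x24, slot 21 ⇒ 0x26007 (P1/RW1/US1/PS0)
  lvl2: tbl 0x26, slot 0 ⇒ 0x2A007 (P1/RW1/US1/PS0)
  lvl3: tbl 0x2A, slot 13 ⇒ 0x2C007 (P1/RW1/US1/PS0)
  ⇒ phys 0x2CDE6  [4 reads]
#4 VA=0x900C0A1F47C (w,kernel):
  lvl0: tbl 0x14, slot 18 ⇒ 0x2E007 (P1/RW1/US1/PS0)
  lvl1: tbl 0x2E, slot 3 ⇒ 0x31007 (P1/RW1/US1/PS0)
  lvl2: tbl 0x31, slot 5 ⇒ 0x32007 (P1/RW1/US1/PS0)
  lvl3: tbl 0x32, slot 31 ⇒ 0x35007 (P1/RW1/US1/PS0)
  ⇒ phys 0x3547C  [4 reads]
#5 VA=0x868241FFB3 (w,user):
  lvl0: tbl 0x14, slot 1 ⇒ 0x38007 (P1/RW1/US1/PS0)
  lvl1: tbl 0x38, slot 26 ⇒ 0x3C007 (P1/RW1/US1/PS0)
  lvl2: tbl 0x3C, slot 18 ⇒ 0x3E007 (P1/RW1/US1/PS0)
  lvl3: tbl 0x3E, slot 31 ⇒ 0x41003 (P1/RW1/US0/PS0)
  ⇒ fault: PROTECTION_VIOLATION  — 4 lookups
#6 VA=0x30103400AC9 (r,user):
  lvl0: tbl 0x14, slot 6 ⇒ 0x45007 (P1/RW1/US1/PS0)
  lvl1: tbl 0x45, slot 4 ⇒ 0x49007 (P1/RW1/US1/PS0)
  lvl2: tbl 0x49, slot 26 ⇒ 0x4A007 (P1/RW1/US1/PS0)
  lvl3: tbl 0x4A, slot 0 ⇒ 0x4D007 (P1/RW1/US1/PS0)
  ⇒ phys 0x4DAC9  [4 reads]

Access #6 fault: NONE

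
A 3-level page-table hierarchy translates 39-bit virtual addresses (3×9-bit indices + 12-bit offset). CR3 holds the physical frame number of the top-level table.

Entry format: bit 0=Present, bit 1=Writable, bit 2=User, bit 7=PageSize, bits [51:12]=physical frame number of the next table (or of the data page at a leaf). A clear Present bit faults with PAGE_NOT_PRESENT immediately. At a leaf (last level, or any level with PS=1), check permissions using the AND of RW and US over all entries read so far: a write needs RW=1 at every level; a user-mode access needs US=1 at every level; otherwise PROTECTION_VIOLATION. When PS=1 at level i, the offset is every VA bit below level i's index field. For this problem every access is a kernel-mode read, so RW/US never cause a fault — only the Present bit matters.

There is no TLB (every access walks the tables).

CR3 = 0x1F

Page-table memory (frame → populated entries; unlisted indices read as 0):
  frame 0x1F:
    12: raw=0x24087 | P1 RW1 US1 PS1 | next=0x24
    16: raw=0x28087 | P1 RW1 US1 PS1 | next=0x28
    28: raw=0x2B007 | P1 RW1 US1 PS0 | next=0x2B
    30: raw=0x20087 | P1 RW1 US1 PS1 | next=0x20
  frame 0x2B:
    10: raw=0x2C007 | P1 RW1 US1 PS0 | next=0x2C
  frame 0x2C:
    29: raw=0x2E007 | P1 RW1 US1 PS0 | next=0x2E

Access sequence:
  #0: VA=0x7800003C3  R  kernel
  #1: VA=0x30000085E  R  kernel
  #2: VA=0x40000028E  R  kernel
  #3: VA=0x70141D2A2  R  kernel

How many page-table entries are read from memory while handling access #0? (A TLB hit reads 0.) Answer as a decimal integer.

Per-access translation:
#0 VA=0x7800003C3 (r,kernel):
  [0] read 0x1F idx=30: raw=0x20087 flags P=1 W=1 U=1 S=1
  ✓ 0x203C3 (huge @L0)  — 1 lookups
#1 VA=0x30000085E (r,kernel):
  [0] read 0x1F idx=12: raw=0x24087 flags P=1 W=1 U=1 S=1
  ✓ 0x2485E (huge @L0)  — 1 lookups
#2 VA=0x40000028E (r,kernel):
  [0] read 0x1F idx=16: raw=0x28087 flags P=1 W=1 U=1 S=1
  ✓ 0x2828E (huge @L0)  — 1 lookups
#3 VA=0x70141D2A2 (r,kernel):
  [0] read 0x1F idx=28: raw=0x2B007 flags P=1 W=1 U=1 S=0
  [1] read 0x2B idx=10: raw=0x2C007 flags P=1 W=1 U=1 S=0
  [2] read 0x2C idx=29: raw=0x2E007 flags P=1 W=1 U=1 S=0
  ✓ 0x2E2A2  — 3 lookups

Entries read for #0: 1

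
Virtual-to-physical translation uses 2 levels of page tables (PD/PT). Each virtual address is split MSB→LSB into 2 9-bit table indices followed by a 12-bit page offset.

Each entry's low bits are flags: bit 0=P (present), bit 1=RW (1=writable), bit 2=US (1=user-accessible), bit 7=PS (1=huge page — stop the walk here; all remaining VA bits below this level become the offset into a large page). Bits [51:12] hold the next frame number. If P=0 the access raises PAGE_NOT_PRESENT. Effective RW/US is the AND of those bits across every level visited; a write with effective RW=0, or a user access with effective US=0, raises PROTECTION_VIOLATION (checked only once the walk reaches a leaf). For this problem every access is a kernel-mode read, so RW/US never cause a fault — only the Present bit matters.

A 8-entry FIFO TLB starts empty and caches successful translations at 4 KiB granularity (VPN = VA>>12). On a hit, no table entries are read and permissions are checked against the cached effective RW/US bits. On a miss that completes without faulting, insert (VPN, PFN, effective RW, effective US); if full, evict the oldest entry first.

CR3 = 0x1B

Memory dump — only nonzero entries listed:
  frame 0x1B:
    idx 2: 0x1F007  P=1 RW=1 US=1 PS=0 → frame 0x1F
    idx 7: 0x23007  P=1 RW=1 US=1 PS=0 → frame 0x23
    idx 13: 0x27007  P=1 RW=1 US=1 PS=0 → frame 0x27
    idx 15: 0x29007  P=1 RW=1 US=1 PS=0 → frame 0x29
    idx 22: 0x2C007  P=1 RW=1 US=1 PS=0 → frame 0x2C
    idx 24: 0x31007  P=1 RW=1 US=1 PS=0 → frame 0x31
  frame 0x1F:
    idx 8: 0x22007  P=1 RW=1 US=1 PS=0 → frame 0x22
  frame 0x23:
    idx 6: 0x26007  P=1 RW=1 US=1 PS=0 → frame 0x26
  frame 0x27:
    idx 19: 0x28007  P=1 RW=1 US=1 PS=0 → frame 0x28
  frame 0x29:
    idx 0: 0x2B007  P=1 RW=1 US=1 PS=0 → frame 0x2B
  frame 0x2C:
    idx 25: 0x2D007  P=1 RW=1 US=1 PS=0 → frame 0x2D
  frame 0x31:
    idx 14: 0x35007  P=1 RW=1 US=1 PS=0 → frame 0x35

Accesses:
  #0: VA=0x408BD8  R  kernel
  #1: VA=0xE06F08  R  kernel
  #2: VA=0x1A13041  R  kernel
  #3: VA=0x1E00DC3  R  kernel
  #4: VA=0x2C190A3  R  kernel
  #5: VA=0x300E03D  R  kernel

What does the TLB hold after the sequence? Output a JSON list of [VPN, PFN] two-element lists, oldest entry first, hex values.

Per-access translation:
#0 VA=0x408BD8 (r,kernel):
  L0: frame=0x1B idx=2 entry=0x1F007 [P=1 RW=1 US=1 PS=0]
  L1: frame=0x1F idx=8 entry=0x22007 [P=1 RW=1 US=1 PS=0]
  ⇒ phys 0x22BD8  [2 reads]
#1 VA=0xE06F08 (r,kernel):
  L0: frame=0x1B idx=7 entry=0x23007 [P=1 RW=1 US=1 PS=0]
  L1: frame=0x23 idx=6 entry=0x26007 [P=1 RW=1 US=1 PS=0]
  ⇒ phys 0x26F08  [2 reads]
#2 VA=0x1A13041 (r,kernel):
  L0: frame=0x1B idx=13 entry=0x27007 [P=1 RW=1 US=1 PS=0]
  L1: frame=0x27 idx=19 entry=0x28007 [P=1 RW=1 US=1 PS=0]
  ⇒ phys 0x28041  [2 reads]
#3 VA=0x1E00DC3 (r,kernel):
  L0: frame=0x1B idx=15 entry=0x29007 [P=1 RW=1 US=1 PS=0]
  L1: frame=0x29 idx=0 entry=0x2B007 [P=1 RW=1 US=1 PS=0]
  ⇒ phys 0x2BDC3  [2 reads]
#4 VA=0x2C190A3 (r,kernel):
  L0: frame=0x1B idx=22 entry=0x2C007 [P=1 RW=1 US=1 PS=0]
  L1: frame=0x2C idx=25 entry=0x2D007 [P=1 RW=1 US=1 PS=0]
  ⇒ phys 0x2D0A3  [2 reads]
#5 VA=0x300E03D (r,kernel):
  L0: frame=0x1B idx=24 entry=0x31007 [P=1 RW=1 US=1 PS=0]
  L1: frame=0x31 idx=14 entry=0x35007 [P=1 RW=1 US=1 PS=0]
  ⇒ phys 0x3503D  [2 reads]

TLB: [["0x408", "0x22"], ["0xE06", "0x26"], ["0x1A13", "0x28"], ["0x1E00", "0x2B"], ["0x2C19", "0x2D"], ["0x300E", "0x35"]]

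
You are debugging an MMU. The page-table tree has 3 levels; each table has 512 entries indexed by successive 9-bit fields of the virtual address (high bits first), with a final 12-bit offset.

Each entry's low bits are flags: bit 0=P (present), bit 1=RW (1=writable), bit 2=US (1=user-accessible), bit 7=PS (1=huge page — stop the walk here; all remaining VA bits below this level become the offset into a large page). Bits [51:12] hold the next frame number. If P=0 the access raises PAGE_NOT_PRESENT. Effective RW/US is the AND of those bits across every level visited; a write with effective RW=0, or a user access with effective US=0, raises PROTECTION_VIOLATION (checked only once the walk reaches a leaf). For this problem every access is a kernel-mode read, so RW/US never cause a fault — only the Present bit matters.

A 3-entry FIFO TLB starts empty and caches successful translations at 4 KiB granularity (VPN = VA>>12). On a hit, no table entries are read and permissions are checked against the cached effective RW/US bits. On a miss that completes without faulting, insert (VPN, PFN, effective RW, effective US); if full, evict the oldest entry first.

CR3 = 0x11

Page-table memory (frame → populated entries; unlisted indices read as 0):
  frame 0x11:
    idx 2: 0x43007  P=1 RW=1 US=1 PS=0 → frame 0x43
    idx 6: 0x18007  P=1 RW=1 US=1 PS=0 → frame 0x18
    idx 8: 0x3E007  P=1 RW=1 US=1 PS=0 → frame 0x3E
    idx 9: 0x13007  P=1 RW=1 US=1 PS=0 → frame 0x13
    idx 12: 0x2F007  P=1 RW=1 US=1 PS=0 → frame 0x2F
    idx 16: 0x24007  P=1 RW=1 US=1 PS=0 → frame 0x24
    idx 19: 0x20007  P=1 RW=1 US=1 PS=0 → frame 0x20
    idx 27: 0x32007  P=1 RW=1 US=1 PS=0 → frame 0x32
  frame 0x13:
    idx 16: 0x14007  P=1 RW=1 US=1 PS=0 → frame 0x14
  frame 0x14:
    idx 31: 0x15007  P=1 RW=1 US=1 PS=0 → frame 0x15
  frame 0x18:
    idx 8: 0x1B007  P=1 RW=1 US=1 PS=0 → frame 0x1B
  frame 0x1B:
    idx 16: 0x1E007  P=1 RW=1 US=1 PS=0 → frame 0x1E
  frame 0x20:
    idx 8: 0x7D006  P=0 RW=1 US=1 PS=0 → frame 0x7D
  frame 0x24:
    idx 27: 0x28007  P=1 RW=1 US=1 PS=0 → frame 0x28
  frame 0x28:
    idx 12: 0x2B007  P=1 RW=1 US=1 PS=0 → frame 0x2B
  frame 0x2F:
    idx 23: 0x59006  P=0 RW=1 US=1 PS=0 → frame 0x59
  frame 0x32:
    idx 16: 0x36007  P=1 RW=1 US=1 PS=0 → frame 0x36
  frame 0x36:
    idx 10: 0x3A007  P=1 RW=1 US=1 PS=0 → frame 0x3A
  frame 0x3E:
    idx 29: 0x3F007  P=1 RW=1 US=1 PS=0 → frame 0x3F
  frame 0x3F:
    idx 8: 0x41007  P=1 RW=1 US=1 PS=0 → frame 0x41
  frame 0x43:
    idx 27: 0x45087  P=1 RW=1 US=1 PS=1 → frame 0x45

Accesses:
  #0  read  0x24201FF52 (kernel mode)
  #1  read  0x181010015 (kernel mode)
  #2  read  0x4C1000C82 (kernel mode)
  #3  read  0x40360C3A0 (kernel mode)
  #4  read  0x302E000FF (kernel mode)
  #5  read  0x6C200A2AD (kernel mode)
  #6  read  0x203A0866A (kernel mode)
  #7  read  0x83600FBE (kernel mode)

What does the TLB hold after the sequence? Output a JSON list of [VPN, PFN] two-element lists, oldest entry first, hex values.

Trace:
#0 VA=0x24201FF52 (r,kernel):
  L0: frame=0x11 idx=9 entry=0x13007 [P=1 RW=1 US=1 PS=0]
  L1: frame=0x13 idx=16 entry=0x14007 [P=1 RW=1 US=1 PS=0]
  L2: frame=0x14 idx=31 entry=0x15007 [P=1 RW=1 US=1 PS=0]
  → PA=0x15F52  (3 entries read)
#1 VA=0x181010015 (r,kernel):
  L0: frame=0x11 idx=6 entry=0x18007 [P=1 RW=1 US=1 PS=0]
  L1: frame=0x18 idx=8 entry=0x1B007 [P=1 RW=1 US=1 PS=0]
  L2: frame=0x1B idx=16 entry=0x1E007 [P=1 RW=1 US=1 PS=0]
  → PA=0x1E015  (3 entries read)
#2 VA=0x4C1000C82 (r,kernel):
  L0: frame=0x11 idx=19 entry=0x20007 [P=1 RW=1 US=1 PS=0]
  L1: frame=0x20 idx=8 entry=0x7D006 [P=0 RW=1 US=1 PS=0]
  ⇒ fault: PAGE_NOT_PRESENT  — 2 lookups
#3 VA=0x40360C3A0 (r,kernel):
  L0: frame=0x11 idx=16 entry=0x24007 [P=1 RW=1 US=1 PS=0]
  L1: frame=0x24 idx=27 entry=0x28007 [P=1 RW=1 US=1 PS=0]
  L2: frame=0x28 idx=12 entry=0x2B007 [P=1 RW=1 US=1 PS=0]
  → PA=0x2B3A0  (3 entries read)
#4 VA=0x302E000FF (r,kernel):
  L0: frame=0x11 idx=12 entry=0x2F007 [P=1 RW=1 US=1 PS=0]
  L1: frame=0x2F idx=23 entry=0x59006 [P=0 RW=1 US=1 PS=0]
  ⇒ fault: PAGE_NOT_PRESENT  — 2 lookups
#5 VA=0x6C200A2AD (r,kernel):
  L0: frame=0x11 idx=27 entry=0x32007 [P=1 RW=1 US=1 PS=0]
  L1: frame=0x32 idx=16 entry=0x36007 [P=1 RW=1 US=1 PS=0]
  L2: frame=0x36 idx=10 entry=0x3A007 [P=1 RW=1 US=1 PS=0]
  → PA=0x3A2AD  (3 entries read)
#6 VA=0x203A0866A (r,kernel):
  L0: frame=0x11 idx=8 entry=0x3E007 [P=1 RW=1 US=1 PS=0]
  L1: frame=0x3E idx=29 entry=0x3F007 [P=1 RW=1 US=1 PS=0]
  L2: frame=0x3F idx=8 entry=0x41007 [P=1 RW=1 US=1 PS=0]
  → PA=0x4166A  (3 entries read)
#7 VA=0x83600FBE (r,kernel):
  L0: frame=0x11 idx=2 entry=0x43007 [P=1 RW=1 US=1 PS=0]
  L1: frame=0x43 idx=27 entry=0x45087 [P=1 RW=1 US=1 PS=1]
  → PA=0x45FBE (huge @L1)  (2 entries read)

TLB: [["0x6C200A", "0x3A"], ["0x203A08", "0x41"], ["0x83600", "0x45"]]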